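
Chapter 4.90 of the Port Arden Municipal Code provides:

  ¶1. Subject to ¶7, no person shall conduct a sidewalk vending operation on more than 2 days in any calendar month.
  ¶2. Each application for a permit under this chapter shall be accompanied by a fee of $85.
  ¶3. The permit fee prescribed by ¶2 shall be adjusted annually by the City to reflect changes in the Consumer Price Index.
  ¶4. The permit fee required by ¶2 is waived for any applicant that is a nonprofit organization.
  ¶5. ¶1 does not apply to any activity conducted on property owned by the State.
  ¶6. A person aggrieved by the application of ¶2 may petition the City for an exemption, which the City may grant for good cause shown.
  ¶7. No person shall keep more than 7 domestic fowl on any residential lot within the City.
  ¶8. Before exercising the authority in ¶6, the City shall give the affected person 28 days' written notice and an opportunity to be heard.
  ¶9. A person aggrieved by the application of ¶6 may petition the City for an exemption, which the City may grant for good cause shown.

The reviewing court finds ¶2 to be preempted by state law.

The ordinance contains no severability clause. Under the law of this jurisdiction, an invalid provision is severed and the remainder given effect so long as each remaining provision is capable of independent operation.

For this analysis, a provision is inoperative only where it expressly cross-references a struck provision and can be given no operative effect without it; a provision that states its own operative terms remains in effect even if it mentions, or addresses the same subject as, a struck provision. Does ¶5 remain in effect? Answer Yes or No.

¶2 is struck. The whole of ¶3 is the indexation of the permit fee, defined by reference to ¶2, so ¶3 cannot stand once ¶2 is removed. The whole of ¶4 is the nonprofit waiver of the permit fee, defined by reference to ¶2, so ¶4 cannot stand once ¶2 is removed. ¶6 operates only by reference to ¶2, so it falls with ¶2. ¶8 merely fixes the notice-and-hearing requirement for ¶6; with ¶6 gone it has nothing to operate on and falls away. The only function of ¶9 is the exemption procedure for ¶6, so it cannot stand once ¶6 is removed. Under the stated default rule, only provisions that cannot operate independently fall away; the rest are enforced. That leaves ¶1, ¶5, and ¶7 in effect. ¶5 is among the surviving provisions, so the answer is yes.

Yes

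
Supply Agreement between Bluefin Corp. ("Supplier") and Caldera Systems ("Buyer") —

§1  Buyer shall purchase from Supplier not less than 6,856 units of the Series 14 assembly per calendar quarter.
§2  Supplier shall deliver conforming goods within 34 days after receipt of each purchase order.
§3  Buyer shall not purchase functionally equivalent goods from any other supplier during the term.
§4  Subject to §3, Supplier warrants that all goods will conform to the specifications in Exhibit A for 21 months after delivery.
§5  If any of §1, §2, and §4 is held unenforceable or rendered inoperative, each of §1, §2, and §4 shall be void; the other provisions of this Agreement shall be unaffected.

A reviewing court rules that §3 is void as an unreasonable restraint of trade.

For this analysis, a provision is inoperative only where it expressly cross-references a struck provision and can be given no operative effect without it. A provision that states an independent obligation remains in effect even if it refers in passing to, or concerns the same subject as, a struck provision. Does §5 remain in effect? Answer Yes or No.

Yes

§3 is struck. Although §4 refers to §3, its operative terms do not depend on §3, so it remains in effect. Nothing else in the Agreement is defined by reference to §3. §5 ties §1, §2, and §4 together, but none of those is affected here; the remaining provisions continue in force under §5. The provisions still in force are §1, §2, §4, and §5. §5 is among the surviving provisions, so the answer is yes.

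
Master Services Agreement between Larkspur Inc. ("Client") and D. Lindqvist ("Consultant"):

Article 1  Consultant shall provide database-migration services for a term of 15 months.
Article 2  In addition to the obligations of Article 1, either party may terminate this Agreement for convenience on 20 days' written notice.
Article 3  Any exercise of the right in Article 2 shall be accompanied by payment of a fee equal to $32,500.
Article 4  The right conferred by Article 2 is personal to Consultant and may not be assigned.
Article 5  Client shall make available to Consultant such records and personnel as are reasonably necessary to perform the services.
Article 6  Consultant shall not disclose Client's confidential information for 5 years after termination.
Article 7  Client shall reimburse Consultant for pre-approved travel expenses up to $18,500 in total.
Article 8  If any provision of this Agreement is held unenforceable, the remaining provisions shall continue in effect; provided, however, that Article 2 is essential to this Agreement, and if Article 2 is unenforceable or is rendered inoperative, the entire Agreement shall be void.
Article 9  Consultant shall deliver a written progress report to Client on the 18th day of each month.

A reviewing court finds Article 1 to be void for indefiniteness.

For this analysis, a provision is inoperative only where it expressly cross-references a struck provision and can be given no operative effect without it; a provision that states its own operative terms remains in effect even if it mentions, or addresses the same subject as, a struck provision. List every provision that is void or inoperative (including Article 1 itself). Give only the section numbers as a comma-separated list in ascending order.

Article 1 is struck. Article 2 mentions Article 1 but its own obligation stands independently of Article 1, so Article 2 is not affected. No other provision's operative terms depend on Article 1. Article 8 makes Article 2 an essential term, but Article 2 is unaffected, so the severability proviso in Article 8 preserves the remaining provisions. That leaves Article 2, Article 3, Article 4, Article 5, Article 6, Article 7, Article 8, and Article 9 in effect.

1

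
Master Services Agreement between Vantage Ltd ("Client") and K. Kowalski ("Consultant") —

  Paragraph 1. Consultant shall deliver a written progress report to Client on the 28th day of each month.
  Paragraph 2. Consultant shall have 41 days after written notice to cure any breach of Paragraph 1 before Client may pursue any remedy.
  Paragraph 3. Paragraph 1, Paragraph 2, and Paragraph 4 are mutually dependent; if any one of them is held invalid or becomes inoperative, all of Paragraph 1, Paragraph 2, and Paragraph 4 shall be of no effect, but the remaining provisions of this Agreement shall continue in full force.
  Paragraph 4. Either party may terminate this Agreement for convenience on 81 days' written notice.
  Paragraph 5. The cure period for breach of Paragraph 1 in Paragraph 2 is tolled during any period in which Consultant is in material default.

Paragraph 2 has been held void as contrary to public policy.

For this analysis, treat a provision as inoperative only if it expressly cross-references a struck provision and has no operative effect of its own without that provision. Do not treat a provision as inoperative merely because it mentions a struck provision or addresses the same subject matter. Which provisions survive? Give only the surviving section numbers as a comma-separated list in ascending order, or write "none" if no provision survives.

Paragraph 2 is struck. Paragraph 5 does nothing except set the tolling of the cure period for breach of Paragraph 1 by reference to Paragraph 2; with Paragraph 2 gone it has no independent effect and is inoperative. Paragraph 3 declares Paragraph 1, Paragraph 2, and Paragraph 4 mutually dependent; since one of them has fallen, all of them are of no effect. That brings down Paragraph 1 and Paragraph 4 as well. The remainder continues in force under Paragraph 3. Only Paragraph 3 remains in effect.

3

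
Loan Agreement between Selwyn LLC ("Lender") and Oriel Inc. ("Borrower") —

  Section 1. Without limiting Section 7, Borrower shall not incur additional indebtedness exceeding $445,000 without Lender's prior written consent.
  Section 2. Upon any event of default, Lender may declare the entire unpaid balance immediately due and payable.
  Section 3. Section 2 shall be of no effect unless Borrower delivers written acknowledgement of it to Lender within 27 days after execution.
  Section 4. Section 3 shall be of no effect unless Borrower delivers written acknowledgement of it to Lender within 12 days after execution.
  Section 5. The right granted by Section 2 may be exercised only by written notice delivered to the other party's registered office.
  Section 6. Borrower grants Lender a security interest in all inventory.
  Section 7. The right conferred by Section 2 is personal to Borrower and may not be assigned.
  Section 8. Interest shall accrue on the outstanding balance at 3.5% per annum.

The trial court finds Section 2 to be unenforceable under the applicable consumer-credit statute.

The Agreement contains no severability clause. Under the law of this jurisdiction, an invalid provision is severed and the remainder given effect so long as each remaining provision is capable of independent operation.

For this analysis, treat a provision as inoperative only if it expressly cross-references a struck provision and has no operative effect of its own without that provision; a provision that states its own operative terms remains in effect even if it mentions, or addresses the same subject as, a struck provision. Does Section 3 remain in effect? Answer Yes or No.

Section 2 is struck. Section 3 merely fixes the acknowledgement condition for Section 2; with Section 2 gone it has nothing to operate on and falls away. Section 5 operates only by reference to Section 2, so it falls with Section 2. Section 7 operates only by reference to Section 2, so it falls with Section 2. Section 4 has no operative effect of its own apart from Section 3 and is therefore inoperative. Section 1 mentions Section 7 but its own obligation stands independently of Section 7, so Section 1 is not affected. With no severability clause, the stated default rule severs what cannot stand and enforces each remaining provision that can operate on its own. That leaves Section 1, Section 6, and Section 8 in effect. Section 3 is among the inoperative provisions, so the answer is no.

No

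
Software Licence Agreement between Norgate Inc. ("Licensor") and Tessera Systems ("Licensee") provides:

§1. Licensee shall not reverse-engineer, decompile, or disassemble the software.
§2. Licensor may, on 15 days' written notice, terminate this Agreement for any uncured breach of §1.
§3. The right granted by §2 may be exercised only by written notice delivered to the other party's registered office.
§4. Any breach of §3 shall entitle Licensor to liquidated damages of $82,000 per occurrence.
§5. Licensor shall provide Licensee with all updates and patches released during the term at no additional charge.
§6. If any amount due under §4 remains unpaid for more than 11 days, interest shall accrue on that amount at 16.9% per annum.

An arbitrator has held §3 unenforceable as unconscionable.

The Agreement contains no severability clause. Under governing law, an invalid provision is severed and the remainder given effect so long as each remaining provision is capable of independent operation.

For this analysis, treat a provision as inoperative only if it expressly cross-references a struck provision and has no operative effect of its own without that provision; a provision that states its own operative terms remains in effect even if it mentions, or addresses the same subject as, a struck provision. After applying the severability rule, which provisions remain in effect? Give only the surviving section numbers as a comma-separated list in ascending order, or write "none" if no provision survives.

§3 is struck. The whole of §4 is the liquidated-damages amount, defined by reference to §3, so §4 cannot stand once §3 is removed. §6 does nothing except set the default interest on the liquidated-damages amount by reference to §4; with §4 gone it has no independent effect and is inoperative. With no severability clause, the stated default rule severs what cannot stand and enforces each remaining provision that can operate on its own. That leaves §1, §2, and §5 in effect.

1, 2, 5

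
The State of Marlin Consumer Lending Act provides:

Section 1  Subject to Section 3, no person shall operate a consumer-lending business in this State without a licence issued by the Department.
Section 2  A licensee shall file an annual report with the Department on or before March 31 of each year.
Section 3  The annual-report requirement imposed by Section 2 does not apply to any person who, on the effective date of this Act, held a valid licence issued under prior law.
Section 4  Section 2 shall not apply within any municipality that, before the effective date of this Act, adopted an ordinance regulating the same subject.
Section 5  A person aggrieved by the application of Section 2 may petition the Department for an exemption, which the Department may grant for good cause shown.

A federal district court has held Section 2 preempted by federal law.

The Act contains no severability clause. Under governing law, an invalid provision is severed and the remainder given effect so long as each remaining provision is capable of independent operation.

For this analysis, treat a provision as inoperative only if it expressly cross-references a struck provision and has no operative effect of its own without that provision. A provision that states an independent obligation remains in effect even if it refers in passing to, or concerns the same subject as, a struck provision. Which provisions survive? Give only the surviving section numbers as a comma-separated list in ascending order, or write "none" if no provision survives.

1

Section 2 is struck. Section 3 merely fixes the grandfather exemption from Section 2; with Section 2 gone it has nothing to operate on and falls away. Section 4 has no operative effect of its own apart from Section 2 and is therefore inoperative. Section 5 operates only by reference to Section 2, so it falls with Section 2. Section 1 mentions Section 3 but its own obligation stands independently of Section 3, so Section 1 is not affected. With no severability clause, the stated default rule severs what cannot stand and enforces each remaining provision that can operate on its own. Only Section 1 remains in effect.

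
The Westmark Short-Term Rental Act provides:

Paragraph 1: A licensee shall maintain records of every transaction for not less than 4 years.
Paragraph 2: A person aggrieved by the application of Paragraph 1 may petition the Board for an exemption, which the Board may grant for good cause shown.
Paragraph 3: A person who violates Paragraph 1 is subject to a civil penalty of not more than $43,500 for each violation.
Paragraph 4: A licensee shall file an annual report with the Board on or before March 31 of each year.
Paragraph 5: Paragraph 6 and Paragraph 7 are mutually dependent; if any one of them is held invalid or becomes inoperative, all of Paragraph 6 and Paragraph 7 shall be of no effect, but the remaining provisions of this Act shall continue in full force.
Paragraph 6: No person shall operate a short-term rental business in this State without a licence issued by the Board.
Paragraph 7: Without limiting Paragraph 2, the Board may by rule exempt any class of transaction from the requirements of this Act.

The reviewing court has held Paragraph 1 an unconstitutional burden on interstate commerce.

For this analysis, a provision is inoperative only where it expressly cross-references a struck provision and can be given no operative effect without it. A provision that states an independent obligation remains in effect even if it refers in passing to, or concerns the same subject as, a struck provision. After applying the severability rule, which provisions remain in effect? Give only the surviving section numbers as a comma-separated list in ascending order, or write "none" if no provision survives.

4, 5, 6, 7

Paragraph 1 is struck. The only function of Paragraph 2 is the exemption procedure for Paragraph 1, so it cannot stand once Paragraph 1 is removed. Paragraph 3 merely fixes the civil penalty for violating Paragraph 1; with Paragraph 1 gone it has nothing to operate on and falls away. Although Paragraph 7 refers to Paragraph 2, its operative terms do not depend on Paragraph 2, so it remains in effect. Paragraph 5 ties Paragraph 6 and Paragraph 7 together, but none of those is affected here; the remaining provisions continue in force under Paragraph 5. The provisions still in force are Paragraph 4, Paragraph 5, Paragraph 6, and Paragraph 7.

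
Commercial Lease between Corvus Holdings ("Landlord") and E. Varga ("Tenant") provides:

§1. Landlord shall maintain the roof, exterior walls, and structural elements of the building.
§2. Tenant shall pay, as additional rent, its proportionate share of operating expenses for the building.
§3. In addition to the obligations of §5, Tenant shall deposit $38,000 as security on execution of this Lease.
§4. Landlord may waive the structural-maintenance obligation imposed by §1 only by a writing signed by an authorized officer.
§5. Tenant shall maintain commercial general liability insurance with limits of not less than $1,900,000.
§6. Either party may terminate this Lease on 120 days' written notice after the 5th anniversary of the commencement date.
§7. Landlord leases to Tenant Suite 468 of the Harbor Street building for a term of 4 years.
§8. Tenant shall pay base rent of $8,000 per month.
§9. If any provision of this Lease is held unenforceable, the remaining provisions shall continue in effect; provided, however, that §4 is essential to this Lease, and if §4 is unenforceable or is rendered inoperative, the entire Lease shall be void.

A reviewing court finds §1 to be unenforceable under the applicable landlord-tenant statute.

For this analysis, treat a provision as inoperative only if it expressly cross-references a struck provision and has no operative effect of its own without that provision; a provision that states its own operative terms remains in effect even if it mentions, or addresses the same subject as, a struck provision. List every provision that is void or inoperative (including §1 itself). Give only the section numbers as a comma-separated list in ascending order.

1, 2, 3, 4, 5, 6, 7, 8, 9

§1 is struck. The only function of §4 is the waiver condition for §1, so it cannot stand once §1 is removed. §9 makes §4 an essential term, and §4 has been rendered inoperative by the cascade; under §9, the entire Lease is therefore void. No provision of the Lease survives.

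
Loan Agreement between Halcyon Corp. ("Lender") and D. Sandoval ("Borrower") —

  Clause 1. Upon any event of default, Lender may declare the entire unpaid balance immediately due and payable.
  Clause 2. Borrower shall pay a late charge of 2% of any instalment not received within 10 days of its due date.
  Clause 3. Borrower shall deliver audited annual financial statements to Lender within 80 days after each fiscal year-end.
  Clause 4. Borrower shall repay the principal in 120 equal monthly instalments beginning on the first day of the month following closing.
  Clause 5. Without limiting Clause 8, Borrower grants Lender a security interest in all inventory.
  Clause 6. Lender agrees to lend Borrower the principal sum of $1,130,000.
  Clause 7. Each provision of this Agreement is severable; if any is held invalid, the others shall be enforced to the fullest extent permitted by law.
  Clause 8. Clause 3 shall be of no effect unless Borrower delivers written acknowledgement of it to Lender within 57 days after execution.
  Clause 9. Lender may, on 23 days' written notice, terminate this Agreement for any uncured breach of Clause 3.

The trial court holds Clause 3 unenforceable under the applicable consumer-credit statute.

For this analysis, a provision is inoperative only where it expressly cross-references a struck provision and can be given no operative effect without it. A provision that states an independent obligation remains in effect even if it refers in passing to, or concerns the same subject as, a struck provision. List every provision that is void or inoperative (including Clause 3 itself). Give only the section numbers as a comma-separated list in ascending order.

3, 8, 9

Clause 3 is struck. Clause 8 merely fixes the acknowledgement condition for Clause 3; with Clause 3 gone it has nothing to operate on and falls away. Clause 9 operates only by reference to Clause 3, so it falls with Clause 3. Although Clause 5 refers to Clause 8, its operative terms do not depend on Clause 8, so it remains in effect. Under the severability clause in Clause 7, the remaining provisions continue in force. That leaves Clause 1, Clause 2, Clause 4, Clause 5, Clause 6, and Clause 7 in effect.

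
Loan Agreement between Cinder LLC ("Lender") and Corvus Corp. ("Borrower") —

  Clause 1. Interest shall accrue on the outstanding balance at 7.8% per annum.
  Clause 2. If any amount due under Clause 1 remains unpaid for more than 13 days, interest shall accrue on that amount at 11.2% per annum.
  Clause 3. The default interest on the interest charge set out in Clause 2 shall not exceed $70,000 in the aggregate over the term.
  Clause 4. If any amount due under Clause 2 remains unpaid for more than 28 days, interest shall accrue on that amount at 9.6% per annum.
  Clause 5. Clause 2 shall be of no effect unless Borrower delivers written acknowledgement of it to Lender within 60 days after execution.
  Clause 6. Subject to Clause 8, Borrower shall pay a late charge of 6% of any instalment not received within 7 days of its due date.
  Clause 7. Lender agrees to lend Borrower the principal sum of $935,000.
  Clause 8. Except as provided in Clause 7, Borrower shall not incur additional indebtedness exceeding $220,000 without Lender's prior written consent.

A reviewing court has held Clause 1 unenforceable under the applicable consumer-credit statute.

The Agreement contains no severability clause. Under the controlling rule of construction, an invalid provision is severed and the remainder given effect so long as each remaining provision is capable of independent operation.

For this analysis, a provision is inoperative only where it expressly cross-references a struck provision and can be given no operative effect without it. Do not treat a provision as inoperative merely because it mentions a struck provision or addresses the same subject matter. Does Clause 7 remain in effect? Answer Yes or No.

Clause 1 is struck. The whole of Clause 2 is the default interest on the interest charge, defined by reference to Clause 1, so Clause 2 cannot stand once Clause 1 is removed. The whole of Clause 3 is the aggregate cap on the default interest on the interest charge, defined by reference to Clause 2, so Clause 3 cannot stand once Clause 2 is removed. Clause 4 does nothing except set the default interest on the default interest on the interest charge by reference to Clause 2; with Clause 2 gone it has no independent effect and is inoperative. The only function of Clause 5 is the acknowledgement condition for Clause 2, so it cannot stand once Clause 2 is removed. Under the stated default rule, only provisions that cannot operate independently fall away; the rest are enforced. The provisions still in force are Clause 6, Clause 7, and Clause 8. Clause 7 is among the surviving provisions, so the answer is yes.

Yes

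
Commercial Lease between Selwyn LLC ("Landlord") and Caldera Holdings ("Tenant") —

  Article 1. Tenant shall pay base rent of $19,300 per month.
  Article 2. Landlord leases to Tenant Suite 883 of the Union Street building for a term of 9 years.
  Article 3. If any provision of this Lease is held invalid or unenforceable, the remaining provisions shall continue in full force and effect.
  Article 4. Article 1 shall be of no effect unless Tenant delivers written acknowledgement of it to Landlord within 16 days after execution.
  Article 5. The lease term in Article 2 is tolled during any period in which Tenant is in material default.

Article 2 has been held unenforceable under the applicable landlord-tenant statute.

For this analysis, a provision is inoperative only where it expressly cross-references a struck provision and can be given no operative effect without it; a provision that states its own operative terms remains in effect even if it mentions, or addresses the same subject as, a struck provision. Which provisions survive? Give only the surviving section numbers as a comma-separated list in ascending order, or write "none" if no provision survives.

Article 2 is struck. The whole of Article 5 is the tolling of the lease term, defined by reference to Article 2, so Article 5 cannot stand once Article 2 is removed. Under the severability clause in Article 3, the remaining provisions continue in force. That leaves Article 1, Article 3, and Article 4 in effect.

1, 3, 4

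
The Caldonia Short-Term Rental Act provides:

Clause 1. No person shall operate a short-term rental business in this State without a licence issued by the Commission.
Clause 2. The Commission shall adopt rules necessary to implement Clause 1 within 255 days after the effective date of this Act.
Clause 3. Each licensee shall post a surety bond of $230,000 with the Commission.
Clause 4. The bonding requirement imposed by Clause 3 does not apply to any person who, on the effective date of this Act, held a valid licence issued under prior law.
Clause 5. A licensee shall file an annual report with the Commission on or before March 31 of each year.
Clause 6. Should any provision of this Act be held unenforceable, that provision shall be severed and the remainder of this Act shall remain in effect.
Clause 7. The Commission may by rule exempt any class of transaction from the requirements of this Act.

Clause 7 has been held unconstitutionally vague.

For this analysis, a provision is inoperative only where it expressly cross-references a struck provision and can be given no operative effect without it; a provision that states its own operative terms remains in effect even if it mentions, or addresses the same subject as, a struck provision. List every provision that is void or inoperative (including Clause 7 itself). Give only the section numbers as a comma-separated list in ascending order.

7

Clause 7 is struck. Nothing else in the Act is defined by reference to Clause 7. Under the severability clause in Clause 6, the remaining provisions continue in force. Clause 1, Clause 2, Clause 3, Clause 4, Clause 5, and Clause 6 remain in effect.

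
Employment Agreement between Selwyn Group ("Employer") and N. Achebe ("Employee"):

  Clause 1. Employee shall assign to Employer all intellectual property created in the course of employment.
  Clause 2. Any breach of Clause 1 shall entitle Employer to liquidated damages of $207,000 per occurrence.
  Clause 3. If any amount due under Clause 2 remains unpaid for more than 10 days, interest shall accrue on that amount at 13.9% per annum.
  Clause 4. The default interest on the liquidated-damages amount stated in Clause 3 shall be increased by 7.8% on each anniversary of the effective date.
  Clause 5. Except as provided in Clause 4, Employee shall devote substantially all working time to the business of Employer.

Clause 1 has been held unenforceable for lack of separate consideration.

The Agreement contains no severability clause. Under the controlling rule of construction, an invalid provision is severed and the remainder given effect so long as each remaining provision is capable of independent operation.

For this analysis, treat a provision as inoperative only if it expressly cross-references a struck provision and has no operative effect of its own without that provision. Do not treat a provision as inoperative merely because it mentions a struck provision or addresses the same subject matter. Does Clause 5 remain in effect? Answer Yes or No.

Yes

Clause 1 is struck. The whole of Clause 2 is the liquidated-damages amount, defined by reference to Clause 1, so Clause 2 cannot stand once Clause 1 is removed. Clause 3 does nothing except set the default interest on the liquidated-damages amount by reference to Clause 2; with Clause 2 gone it has no independent effect and is inoperative. The whole of Clause 4 is the escalation of the default interest on the liquidated-damages amount, defined by reference to Clause 3, so Clause 4 cannot stand once Clause 3 is removed. Although Clause 5 refers to Clause 4, its operative terms do not depend on Clause 4, so it remains in effect. With no severability clause, the stated default rule severs what cannot stand and enforces each remaining provision that can operate on its own. Only Clause 5 remains in effect. Clause 5 is among the surviving provisions, so the answer is yes.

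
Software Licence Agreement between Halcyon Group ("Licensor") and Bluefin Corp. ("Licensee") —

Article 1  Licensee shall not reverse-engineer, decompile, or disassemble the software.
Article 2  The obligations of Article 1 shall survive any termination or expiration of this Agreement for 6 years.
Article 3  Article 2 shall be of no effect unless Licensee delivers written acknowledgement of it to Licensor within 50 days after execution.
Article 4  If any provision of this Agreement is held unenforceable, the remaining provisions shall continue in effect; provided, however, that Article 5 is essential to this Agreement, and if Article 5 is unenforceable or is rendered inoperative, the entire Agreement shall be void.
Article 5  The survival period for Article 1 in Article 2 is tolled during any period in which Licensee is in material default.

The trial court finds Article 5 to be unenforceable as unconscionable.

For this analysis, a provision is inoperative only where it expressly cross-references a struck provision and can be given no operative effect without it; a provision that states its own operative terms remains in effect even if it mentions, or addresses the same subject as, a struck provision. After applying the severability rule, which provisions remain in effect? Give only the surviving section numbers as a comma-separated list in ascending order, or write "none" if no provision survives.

Article 5 is struck. Nothing else in the Agreement is defined by reference to Article 5. Article 4 makes Article 5 an essential term, and Article 5 is the provision held invalid; under Article 4, the entire Agreement is therefore void. No provision of the Agreement survives.

none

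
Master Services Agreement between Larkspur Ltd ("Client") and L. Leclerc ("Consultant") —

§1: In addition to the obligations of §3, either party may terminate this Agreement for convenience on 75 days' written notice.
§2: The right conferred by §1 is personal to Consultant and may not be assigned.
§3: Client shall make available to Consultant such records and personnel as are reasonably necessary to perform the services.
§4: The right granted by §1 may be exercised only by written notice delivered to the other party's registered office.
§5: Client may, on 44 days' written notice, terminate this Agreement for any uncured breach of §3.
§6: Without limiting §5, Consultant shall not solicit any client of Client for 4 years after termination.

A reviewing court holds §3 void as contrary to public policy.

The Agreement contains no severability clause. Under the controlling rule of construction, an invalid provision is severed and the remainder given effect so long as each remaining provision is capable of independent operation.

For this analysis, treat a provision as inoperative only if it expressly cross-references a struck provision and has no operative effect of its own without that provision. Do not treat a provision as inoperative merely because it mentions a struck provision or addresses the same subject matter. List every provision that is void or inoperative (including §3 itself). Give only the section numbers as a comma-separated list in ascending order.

3, 5

§3 is struck. §5 merely fixes the termination right for breach of §3; with §3 gone it has nothing to operate on and falls away. Although §6 refers to §5, its operative terms do not depend on §5, so it remains in effect. Although §1 refers to §3, its operative terms do not depend on §3, so it remains in effect. With no severability clause, the stated default rule severs what cannot stand and enforces each remaining provision that can operate on its own. That leaves §1, §2, §4, and §6 in effect.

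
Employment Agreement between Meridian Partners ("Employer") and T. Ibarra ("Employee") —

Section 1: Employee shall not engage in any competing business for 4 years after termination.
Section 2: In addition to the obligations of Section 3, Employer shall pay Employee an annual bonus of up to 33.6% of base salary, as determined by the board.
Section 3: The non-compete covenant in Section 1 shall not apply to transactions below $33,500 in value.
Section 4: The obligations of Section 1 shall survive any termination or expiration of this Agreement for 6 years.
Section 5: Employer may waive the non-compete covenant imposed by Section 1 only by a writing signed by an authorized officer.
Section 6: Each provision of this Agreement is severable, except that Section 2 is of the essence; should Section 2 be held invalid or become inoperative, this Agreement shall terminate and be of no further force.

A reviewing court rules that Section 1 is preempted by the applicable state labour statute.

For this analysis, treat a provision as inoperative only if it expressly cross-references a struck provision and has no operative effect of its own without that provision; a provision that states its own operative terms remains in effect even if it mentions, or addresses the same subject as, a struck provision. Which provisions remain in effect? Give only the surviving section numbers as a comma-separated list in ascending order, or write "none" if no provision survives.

Section 1 is struck. Section 3 operates only by reference to Section 1, so it falls with Section 1. Section 4 operates only by reference to Section 1, so it falls with Section 1. Section 5 operates only by reference to Section 1, so it falls with Section 1. Section 2 mentions Section 3 but its own obligation stands independently of Section 3, so Section 2 is not affected. Section 6 makes Section 2 an essential term, but Section 2 is unaffected, so the severability proviso in Section 6 preserves the remaining provisions. Section 2 and Section 6 remain in effect.

2, 6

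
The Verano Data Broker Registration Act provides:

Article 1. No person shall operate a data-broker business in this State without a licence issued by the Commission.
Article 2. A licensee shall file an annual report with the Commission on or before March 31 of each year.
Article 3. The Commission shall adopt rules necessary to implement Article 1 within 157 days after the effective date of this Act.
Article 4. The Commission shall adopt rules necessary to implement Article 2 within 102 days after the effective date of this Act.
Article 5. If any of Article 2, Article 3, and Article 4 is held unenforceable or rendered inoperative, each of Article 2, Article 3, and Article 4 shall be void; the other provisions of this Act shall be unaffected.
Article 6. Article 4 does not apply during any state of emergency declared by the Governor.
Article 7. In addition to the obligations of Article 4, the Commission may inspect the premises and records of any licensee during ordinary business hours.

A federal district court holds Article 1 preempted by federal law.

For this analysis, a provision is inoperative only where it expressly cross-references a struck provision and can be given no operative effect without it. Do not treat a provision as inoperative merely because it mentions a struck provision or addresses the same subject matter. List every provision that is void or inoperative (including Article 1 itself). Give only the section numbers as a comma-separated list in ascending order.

1, 2, 3, 4, 6

Article 1 is struck. Article 3 merely fixes the rulemaking mandate for Article 1; with Article 1 gone it has nothing to operate on and falls away. Although Article 7 refers to Article 4, its operative terms do not depend on Article 4, so it remains in effect. Article 5 declares Article 2, Article 3, and Article 4 mutually dependent; since one of them has fallen, all of them are of no effect. That brings down Article 2 and Article 4 as well. Article 6 in turn depends solely on a provision now struck and likewise falls. The remainder continues in force under Article 5. Article 5 and Article 7 remain in effect.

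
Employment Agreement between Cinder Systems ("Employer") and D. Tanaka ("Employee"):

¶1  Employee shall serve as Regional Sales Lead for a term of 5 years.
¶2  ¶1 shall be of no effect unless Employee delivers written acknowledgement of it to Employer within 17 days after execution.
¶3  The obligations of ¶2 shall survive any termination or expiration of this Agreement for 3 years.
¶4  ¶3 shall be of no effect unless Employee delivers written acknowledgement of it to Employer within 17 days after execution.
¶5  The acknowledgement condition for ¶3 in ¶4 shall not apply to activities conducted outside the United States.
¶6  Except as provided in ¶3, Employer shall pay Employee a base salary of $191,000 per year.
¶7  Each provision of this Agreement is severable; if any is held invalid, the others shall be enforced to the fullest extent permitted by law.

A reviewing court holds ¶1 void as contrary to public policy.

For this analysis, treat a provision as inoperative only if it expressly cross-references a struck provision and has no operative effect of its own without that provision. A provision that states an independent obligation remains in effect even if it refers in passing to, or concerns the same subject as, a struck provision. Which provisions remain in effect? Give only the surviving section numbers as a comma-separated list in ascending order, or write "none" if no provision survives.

6, 7

¶1 is struck. The only function of ¶2 is the acknowledgement condition for ¶1, so it cannot stand once ¶1 is removed. ¶3 has no operative effect of its own apart from ¶2 and is therefore inoperative. ¶4 merely fixes the acknowledgement condition for ¶3; with ¶3 gone it has nothing to operate on and falls away. ¶5 operates only by reference to ¶4, so it falls with ¶4. Although ¶6 refers to ¶3, its operative terms do not depend on ¶3, so it remains in effect. Under the severability clause in ¶7, the remaining provisions continue in force. The provisions still in force are ¶6 and ¶7.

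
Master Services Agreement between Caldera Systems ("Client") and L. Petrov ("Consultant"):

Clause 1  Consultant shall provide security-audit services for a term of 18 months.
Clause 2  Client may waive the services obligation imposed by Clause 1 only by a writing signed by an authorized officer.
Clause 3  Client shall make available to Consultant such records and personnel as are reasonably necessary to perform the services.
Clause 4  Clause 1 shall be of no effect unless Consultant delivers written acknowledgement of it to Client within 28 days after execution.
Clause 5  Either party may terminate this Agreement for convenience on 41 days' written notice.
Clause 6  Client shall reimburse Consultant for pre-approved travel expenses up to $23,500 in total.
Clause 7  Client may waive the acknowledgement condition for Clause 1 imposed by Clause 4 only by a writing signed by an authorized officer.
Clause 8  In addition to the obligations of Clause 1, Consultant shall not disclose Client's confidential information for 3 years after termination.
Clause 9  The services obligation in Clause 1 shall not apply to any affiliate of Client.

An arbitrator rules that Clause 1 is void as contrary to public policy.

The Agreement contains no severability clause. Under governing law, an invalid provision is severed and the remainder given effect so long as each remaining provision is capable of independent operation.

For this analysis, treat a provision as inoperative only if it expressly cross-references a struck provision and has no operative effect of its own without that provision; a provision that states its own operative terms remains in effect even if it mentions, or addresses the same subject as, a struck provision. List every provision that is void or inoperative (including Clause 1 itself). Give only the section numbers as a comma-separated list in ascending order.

1, 2, 4, 7, 9

Clause 1 is struck. The only function of Clause 2 is the waiver condition for Clause 1, so it cannot stand once Clause 1 is removed. Clause 4 has no operative effect of its own apart from Clause 1 and is therefore inoperative. Clause 9 operates only by reference to Clause 1, so it falls with Clause 1. Clause 7 has no operative effect of its own apart from Clause 4 and is therefore inoperative. Clause 8 mentions Clause 1 but its own obligation stands independently of Clause 1, so Clause 8 is not affected. Under the stated default rule, only provisions that cannot operate independently fall away; the rest are enforced. The provisions still in force are Clause 3, Clause 5, Clause 6, and Clause 8.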